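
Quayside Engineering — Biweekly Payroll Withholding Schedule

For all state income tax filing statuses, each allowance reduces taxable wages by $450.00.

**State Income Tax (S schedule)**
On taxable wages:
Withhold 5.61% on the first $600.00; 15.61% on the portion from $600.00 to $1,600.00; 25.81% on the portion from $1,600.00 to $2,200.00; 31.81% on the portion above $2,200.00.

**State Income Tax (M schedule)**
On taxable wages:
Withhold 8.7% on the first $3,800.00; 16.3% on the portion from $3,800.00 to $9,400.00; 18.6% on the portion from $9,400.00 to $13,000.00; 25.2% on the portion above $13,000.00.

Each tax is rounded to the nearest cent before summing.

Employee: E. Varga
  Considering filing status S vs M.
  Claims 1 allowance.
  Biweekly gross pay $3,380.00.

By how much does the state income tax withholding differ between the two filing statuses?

$321.92

State Income Tax (S): taxable = $3,380.00 − 1×$450.00 = $2,930.00
  $344.62 + 31.81% × ($2,930.00 − $2,200.00) = $344.62 + 31.81% × $730.00 = $576.83
State Income Tax (M): taxable = $3,380.00 − 1×$450.00 = $2,930.00
  8.7% × $2,930.00 = $254.91
Difference: |$576.83 − $254.91| = $321.92 (higher under S)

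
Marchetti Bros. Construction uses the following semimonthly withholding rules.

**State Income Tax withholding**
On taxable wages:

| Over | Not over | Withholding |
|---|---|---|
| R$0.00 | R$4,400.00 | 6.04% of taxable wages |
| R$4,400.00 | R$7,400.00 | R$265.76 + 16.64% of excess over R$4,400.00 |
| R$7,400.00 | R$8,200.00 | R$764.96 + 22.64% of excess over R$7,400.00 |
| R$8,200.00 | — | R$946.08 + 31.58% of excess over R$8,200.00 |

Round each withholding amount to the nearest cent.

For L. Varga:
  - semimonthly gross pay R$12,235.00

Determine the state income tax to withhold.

R$2,220.33

State Income Tax: taxable = R$12,235.00
  R$946.08 + 31.58% × (R$12,235.00 − R$8,200.00) = R$946.08 + 31.58% × R$4,035.00 = R$2,220.33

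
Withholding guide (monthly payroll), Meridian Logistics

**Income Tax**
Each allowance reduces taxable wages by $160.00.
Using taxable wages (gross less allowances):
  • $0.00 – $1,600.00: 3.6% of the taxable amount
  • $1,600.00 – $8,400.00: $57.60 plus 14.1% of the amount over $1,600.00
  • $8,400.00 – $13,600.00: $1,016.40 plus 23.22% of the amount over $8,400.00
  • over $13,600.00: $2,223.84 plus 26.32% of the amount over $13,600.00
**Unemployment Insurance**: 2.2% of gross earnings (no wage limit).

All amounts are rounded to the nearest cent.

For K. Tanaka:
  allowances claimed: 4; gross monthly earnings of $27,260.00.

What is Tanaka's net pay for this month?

$21,009.58

Income Tax: taxable = $27,260.00 − 4×$160.00 = $26,620.00
  $2,223.84 + 26.32% × ($26,620.00 − $13,600.00) = $2,223.84 + 26.32% × $13,020.00 = $5,650.70
Unemployment Insurance: 2.2% × $27,260.00 = $599.72
Total withheld: $5,650.70 + $599.72 = $6,250.42
Net pay: $27,260.00 − $6,250.42 = $21,009.58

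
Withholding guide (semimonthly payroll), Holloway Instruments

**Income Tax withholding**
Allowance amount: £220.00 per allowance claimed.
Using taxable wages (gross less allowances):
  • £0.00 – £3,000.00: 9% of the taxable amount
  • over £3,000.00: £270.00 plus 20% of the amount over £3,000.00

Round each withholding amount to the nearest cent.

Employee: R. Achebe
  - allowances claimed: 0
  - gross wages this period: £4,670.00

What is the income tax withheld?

Income Tax: taxable = £4,670.00
  £270.00 + 20% × (£4,670.00 − £3,000.00) = £270.00 + 20% × £1,670.00 = £604.00

£604.00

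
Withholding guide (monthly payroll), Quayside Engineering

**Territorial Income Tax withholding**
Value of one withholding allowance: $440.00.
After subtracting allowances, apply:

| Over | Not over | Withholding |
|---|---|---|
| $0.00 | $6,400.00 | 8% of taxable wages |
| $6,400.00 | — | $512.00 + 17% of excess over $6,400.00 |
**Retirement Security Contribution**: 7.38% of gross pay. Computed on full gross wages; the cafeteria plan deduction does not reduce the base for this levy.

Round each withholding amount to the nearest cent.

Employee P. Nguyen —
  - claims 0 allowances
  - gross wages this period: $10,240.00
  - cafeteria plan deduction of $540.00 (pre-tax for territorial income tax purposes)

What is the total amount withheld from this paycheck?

Territorial Income Tax: taxable = $10,240.00 − $540.00 = $9,700.00
  $512.00 + 17% × ($9,700.00 − $6,400.00) = $512.00 + 17% × $3,300.00 = $1,073.00
Retirement Security Contribution: 7.38% × $10,240.00 = $755.71
Total: $1,073.00 + $755.71 = $1,828.71

$1,828.71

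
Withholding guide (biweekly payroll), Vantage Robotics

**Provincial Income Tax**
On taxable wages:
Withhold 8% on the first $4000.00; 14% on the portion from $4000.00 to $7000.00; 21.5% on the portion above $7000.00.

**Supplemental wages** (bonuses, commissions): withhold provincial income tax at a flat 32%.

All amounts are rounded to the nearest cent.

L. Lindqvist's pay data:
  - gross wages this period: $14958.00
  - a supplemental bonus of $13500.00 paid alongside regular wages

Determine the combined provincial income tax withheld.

Provincial Income Tax: taxable = $14958.00
  $740.00 + 21.5% × ($14958.00 − $7000.00) = $740.00 + 21.5% × $7958.00 = $2450.97
Supplemental (32% flat on bonus): 32% × $13500.00 = $4320.00
Total provincial income tax: $2450.97 + $4320.00 = $6770.97

$6770.97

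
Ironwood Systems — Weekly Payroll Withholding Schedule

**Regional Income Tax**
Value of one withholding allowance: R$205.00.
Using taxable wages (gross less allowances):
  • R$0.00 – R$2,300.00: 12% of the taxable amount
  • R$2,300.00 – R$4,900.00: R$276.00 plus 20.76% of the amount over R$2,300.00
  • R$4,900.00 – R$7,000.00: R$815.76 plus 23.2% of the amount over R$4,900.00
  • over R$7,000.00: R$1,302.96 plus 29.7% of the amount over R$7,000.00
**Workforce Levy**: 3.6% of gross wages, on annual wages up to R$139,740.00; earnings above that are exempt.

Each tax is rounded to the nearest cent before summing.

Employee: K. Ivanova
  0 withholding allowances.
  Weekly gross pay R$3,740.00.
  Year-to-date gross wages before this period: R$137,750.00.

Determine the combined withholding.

R$646.58

Regional Income Tax: taxable = R$3,740.00
  R$276.00 + 20.76% × (R$3,740.00 − R$2,300.00) = R$276.00 + 20.76% × R$1,440.00 = R$574.94
Workforce Levy: cap R$139,740.00 − YTD R$137,750.00 = R$1,990.00 subject; 3.6% × R$1,990.00 = R$71.64
Total: R$574.94 + R$71.64 = R$646.58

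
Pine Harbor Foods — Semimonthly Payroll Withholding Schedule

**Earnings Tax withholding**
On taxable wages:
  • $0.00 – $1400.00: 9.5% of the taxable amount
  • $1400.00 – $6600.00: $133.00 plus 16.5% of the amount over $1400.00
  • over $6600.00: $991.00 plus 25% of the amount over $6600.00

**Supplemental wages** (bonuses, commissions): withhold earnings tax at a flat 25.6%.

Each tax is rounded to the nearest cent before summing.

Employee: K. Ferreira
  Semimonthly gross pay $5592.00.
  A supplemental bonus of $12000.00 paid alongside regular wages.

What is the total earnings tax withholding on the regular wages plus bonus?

$3896.68

Earnings Tax: taxable = $5592.00
  $133.00 + 16.5% × ($5592.00 − $1400.00) = $133.00 + 16.5% × $4192.00 = $824.68
Supplemental (25.6% flat on bonus): 25.6% × $12000.00 = $3072.00
Total earnings tax: $824.68 + $3072.00 = $3896.68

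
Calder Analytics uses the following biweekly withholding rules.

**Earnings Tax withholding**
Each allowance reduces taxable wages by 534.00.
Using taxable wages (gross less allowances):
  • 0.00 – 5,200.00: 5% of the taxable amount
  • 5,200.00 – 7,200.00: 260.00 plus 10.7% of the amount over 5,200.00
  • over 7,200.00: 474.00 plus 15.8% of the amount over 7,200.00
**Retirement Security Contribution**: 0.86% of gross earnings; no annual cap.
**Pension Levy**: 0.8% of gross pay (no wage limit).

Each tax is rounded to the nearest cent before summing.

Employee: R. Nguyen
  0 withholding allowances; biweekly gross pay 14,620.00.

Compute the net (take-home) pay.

Earnings Tax: taxable = 14,620.00
  474.00 + 15.8% × (14,620.00 − 7,200.00) = 474.00 + 15.8% × 7,420.00 = 1,646.36
Retirement Security Contribution: 0.86% × 14,620.00 = 125.73
Pension Levy: 0.8% × 14,620.00 = 116.96
Total withheld: 1,646.36 + 125.73 + 116.96 = 1,889.05
Net pay: 14,620.00 − 1,889.05 = 12,730.95

12,730.95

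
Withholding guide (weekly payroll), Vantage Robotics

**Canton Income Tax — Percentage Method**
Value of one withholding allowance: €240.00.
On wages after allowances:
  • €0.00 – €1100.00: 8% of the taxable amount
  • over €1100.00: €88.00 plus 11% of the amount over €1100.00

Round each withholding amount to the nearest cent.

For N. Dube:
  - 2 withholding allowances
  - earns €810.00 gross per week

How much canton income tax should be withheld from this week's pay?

€26.40

Canton Income Tax: taxable = €810.00 − 2×€240.00 = €330.00
  8% × €330.00 = €26.40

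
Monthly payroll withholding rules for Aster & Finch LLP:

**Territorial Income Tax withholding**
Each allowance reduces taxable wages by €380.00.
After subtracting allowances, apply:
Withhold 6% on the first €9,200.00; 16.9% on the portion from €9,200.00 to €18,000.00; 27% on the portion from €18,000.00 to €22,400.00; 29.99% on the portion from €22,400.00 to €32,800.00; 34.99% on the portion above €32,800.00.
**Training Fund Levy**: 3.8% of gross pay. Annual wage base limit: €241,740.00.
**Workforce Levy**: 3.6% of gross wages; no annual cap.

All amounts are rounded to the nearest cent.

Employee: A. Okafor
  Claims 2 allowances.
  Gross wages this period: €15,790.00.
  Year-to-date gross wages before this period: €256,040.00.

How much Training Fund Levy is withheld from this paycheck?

€0.00

Training Fund Levy: YTD €256,040.00 ≥ cap €241,740.00 → €0.00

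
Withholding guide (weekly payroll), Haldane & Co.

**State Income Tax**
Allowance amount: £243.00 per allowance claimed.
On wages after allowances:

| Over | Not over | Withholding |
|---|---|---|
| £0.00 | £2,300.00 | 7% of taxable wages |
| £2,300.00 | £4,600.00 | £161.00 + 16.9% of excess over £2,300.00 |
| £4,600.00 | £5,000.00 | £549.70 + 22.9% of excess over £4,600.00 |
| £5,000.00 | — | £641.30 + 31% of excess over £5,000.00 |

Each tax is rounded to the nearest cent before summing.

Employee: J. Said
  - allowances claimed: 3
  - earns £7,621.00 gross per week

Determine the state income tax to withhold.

State Income Tax: taxable = £7,621.00 − 3×£243.00 = £6,892.00
  £641.30 + 31% × (£6,892.00 − £5,000.00) = £641.30 + 31% × £1,892.00 = £1,227.82

£1,227.82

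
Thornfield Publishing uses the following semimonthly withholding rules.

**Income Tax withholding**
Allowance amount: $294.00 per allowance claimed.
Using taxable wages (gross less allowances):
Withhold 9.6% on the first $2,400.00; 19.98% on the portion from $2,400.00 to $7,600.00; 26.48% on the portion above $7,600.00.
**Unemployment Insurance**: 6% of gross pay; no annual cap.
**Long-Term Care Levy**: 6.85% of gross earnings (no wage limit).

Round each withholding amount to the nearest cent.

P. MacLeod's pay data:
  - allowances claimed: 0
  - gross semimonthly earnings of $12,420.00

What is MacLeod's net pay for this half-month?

Income Tax: taxable = $12,420.00
  $1,269.36 + 26.48% × ($12,420.00 − $7,600.00) = $1,269.36 + 26.48% × $4,820.00 = $2,545.70
Unemployment Insurance: 6% × $12,420.00 = $745.20
Long-Term Care Levy: 6.85% × $12,420.00 = $850.77
Total withheld: $2,545.70 + $745.20 + $850.77 = $4,141.67
Net pay: $12,420.00 − $4,141.67 = $8,278.33

$8,278.33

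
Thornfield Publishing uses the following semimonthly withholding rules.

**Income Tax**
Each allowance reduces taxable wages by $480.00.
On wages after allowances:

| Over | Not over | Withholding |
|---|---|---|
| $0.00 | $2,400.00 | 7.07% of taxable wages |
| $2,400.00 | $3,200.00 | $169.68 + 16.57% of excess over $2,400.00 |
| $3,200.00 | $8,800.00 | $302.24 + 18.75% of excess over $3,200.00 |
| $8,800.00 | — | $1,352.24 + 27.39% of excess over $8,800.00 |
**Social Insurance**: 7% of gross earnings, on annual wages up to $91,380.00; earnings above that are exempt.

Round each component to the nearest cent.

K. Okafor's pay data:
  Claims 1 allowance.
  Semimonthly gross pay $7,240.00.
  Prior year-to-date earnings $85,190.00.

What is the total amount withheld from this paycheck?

Income Tax: taxable = $7,240.00 − 1×$480.00 = $6,760.00
  $302.24 + 18.75% × ($6,760.00 − $3,200.00) = $302.24 + 18.75% × $3,560.00 = $969.74
Social Insurance: cap $91,380.00 − YTD $85,190.00 = $6,190.00 subject; 7% × $6,190.00 = $433.30
Total: $969.74 + $433.30 = $1,403.04

$1,403.04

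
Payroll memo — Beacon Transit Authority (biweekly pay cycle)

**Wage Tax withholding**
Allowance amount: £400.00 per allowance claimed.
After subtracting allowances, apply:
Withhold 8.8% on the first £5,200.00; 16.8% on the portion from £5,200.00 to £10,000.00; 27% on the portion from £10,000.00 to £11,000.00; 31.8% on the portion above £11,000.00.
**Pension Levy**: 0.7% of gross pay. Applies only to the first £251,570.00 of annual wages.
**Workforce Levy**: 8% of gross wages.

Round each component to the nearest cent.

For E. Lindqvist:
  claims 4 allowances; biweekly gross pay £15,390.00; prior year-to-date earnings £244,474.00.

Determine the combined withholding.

£3,702.09

Wage Tax: taxable = £15,390.00 − 4×£400.00 = £13,790.00
  £1,534.00 + 31.8% × (£13,790.00 − £11,000.00) = £1,534.00 + 31.8% × £2,790.00 = £2,421.22
Pension Levy: cap £251,570.00 − YTD £244,474.00 = £7,096.00 subject; 0.7% × £7,096.00 = £49.67
Workforce Levy: 8% × £15,390.00 = £1,231.20
Total: £2,421.22 + £49.67 + £1,231.20 = £3,702.09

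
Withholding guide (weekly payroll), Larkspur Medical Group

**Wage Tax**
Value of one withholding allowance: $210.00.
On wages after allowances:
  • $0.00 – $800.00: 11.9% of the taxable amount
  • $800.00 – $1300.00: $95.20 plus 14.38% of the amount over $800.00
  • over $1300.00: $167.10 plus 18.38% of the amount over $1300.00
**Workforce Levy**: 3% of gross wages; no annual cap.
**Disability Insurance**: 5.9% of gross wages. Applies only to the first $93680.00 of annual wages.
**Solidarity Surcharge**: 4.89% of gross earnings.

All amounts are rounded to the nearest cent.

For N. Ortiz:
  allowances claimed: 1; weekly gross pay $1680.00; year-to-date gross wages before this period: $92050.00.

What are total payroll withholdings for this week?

$427.07

Wage Tax: taxable = $1680.00 − 1×$210.00 = $1470.00
  $167.10 + 18.38% × ($1470.00 − $1300.00) = $167.10 + 18.38% × $170.00 = $198.35
Workforce Levy: 3% × $1680.00 = $50.40
Disability Insurance: cap $93680.00 − YTD $92050.00 = $1630.00 subject; 5.9% × $1630.00 = $96.17
Solidarity Surcharge: 4.89% × $1680.00 = $82.15
Total: $198.35 + $50.40 + $96.17 + $82.15 = $427.07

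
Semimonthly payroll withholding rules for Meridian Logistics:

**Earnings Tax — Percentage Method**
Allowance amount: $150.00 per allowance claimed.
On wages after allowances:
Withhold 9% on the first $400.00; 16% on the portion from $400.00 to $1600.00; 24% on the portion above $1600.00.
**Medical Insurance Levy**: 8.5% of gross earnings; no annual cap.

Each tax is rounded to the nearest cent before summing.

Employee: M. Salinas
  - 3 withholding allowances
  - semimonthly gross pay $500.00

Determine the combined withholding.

$47.00

Earnings Tax: taxable = $500.00 − 3×$150.00 = $50.00
  9% × $50.00 = $4.50
Medical Insurance Levy: 8.5% × $500.00 = $42.50
Total: $4.50 + $42.50 = $47.00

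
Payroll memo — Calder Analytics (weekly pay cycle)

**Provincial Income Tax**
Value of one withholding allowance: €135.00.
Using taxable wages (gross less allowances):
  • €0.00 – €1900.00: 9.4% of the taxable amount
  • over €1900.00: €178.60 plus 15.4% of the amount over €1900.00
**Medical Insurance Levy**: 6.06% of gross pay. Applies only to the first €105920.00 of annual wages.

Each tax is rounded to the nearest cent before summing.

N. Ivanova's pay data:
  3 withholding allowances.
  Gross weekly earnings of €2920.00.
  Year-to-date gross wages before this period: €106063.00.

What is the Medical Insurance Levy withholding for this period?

€0.00

Medical Insurance Levy: YTD €106063.00 ≥ cap €105920.00 → €0.00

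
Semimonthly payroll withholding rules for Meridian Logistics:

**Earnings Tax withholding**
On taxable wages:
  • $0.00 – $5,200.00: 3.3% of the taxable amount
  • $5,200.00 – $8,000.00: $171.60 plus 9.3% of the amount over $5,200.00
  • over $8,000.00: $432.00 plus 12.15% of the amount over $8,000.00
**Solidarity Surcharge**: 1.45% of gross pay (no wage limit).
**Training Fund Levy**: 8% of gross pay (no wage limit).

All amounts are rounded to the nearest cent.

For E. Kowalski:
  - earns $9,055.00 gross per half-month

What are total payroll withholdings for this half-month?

Earnings Tax: taxable = $9,055.00
  $432.00 + 12.15% × ($9,055.00 − $8,000.00) = $432.00 + 12.15% × $1,055.00 = $560.18
Solidarity Surcharge: 1.45% × $9,055.00 = $131.30
Training Fund Levy: 8% × $9,055.00 = $724.40
Total: $560.18 + $131.30 + $724.40 = $1,415.88

$1,415.88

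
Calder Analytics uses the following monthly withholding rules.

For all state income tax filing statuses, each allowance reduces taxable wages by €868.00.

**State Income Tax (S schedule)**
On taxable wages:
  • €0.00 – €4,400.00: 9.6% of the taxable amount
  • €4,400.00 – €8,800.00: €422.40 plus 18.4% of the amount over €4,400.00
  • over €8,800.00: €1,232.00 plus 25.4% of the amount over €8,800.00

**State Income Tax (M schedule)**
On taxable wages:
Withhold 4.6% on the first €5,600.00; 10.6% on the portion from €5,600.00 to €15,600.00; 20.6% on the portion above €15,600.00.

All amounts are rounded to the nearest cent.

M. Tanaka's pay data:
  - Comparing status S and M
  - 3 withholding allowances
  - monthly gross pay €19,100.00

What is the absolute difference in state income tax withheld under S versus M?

€1,684.60

State Income Tax (S): taxable = €19,100.00 − 3×€868.00 = €16,496.00
  €1,232.00 + 25.4% × (€16,496.00 − €8,800.00) = €1,232.00 + 25.4% × €7,696.00 = €3,186.78
State Income Tax (M): taxable = €19,100.00 − 3×€868.00 = €16,496.00
  €1,317.60 + 20.6% × (€16,496.00 − €15,600.00) = €1,317.60 + 20.6% × €896.00 = €1,502.18
Difference: |€3,186.78 − €1,502.18| = €1,684.60 (higher under S)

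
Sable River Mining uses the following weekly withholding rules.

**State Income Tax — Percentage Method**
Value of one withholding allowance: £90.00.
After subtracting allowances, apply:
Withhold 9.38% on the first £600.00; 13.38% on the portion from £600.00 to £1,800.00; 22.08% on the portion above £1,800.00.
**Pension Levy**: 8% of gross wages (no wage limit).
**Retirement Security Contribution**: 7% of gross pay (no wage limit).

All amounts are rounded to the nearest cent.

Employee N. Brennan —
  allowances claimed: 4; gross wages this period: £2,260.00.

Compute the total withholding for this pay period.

£577.92

State Income Tax: taxable = £2,260.00 − 4×£90.00 = £1,900.00
  £216.84 + 22.08% × (£1,900.00 − £1,800.00) = £216.84 + 22.08% × £100.00 = £238.92
Pension Levy: 8% × £2,260.00 = £180.80
Retirement Security Contribution: 7% × £2,260.00 = £158.20
Total: £238.92 + £180.80 + £158.20 = £577.92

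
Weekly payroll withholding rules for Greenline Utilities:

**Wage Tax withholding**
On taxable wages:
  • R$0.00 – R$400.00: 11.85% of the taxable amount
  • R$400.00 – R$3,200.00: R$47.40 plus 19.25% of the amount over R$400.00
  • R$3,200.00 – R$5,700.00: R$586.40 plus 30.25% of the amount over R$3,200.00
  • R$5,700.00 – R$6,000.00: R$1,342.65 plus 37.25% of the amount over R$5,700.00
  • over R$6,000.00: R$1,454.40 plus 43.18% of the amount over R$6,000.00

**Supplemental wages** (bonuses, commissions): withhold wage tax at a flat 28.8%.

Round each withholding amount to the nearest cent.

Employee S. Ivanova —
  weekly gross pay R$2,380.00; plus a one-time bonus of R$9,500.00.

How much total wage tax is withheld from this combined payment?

Wage Tax: taxable = R$2,380.00
  R$47.40 + 19.25% × (R$2,380.00 − R$400.00) = R$47.40 + 19.25% × R$1,980.00 = R$428.55
Supplemental (28.8% flat on bonus): 28.8% × R$9,500.00 = R$2,736.00
Total wage tax: R$428.55 + R$2,736.00 = R$3,164.55

R$3,164.55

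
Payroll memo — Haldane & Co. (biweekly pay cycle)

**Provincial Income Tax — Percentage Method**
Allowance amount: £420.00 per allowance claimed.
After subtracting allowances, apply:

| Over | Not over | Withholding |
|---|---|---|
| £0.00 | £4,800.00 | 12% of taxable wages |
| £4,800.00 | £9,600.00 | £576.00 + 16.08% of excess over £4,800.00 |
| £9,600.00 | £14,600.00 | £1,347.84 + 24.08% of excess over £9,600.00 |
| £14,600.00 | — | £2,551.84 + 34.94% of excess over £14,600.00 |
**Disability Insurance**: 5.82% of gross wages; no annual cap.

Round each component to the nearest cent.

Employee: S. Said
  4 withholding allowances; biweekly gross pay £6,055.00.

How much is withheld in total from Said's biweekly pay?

Provincial Income Tax: taxable = £6,055.00 − 4×£420.00 = £4,375.00
  12% × £4,375.00 = £525.00
Disability Insurance: 5.82% × £6,055.00 = £352.40
Total: £525.00 + £352.40 = £877.40

£877.40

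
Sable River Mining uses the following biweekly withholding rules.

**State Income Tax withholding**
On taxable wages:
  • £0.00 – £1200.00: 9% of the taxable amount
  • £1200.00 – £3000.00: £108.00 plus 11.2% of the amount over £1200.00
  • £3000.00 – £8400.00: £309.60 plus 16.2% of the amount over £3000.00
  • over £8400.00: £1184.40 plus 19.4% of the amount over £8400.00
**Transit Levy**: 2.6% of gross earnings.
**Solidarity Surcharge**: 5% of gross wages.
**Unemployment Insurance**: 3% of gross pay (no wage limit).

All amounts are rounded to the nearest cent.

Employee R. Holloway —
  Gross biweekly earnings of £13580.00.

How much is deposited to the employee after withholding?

State Income Tax: taxable = £13580.00
  £1184.40 + 19.4% × (£13580.00 − £8400.00) = £1184.40 + 19.4% × £5180.00 = £2189.32
Transit Levy: 2.6% × £13580.00 = £353.08
Solidarity Surcharge: 5% × £13580.00 = £679.00
Unemployment Insurance: 3% × £13580.00 = £407.40
Total withheld: £2189.32 + £353.08 + £679.00 + £407.40 = £3628.80
Net pay: £13580.00 − £3628.80 = £9951.20

£9951.20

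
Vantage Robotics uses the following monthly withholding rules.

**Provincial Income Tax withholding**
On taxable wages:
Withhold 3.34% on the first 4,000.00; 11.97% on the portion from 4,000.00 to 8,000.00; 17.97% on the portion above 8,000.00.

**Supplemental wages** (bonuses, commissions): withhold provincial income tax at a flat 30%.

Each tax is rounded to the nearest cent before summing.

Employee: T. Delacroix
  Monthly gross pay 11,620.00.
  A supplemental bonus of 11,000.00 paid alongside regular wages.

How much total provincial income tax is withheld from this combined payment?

Provincial Income Tax: taxable = 11,620.00
  612.40 + 17.97% × (11,620.00 − 8,000.00) = 612.40 + 17.97% × 3,620.00 = 1,262.91
Supplemental (30% flat on bonus): 30% × 11,000.00 = 3,300.00
Total provincial income tax: 1,262.91 + 3,300.00 = 4,562.91

4,562.91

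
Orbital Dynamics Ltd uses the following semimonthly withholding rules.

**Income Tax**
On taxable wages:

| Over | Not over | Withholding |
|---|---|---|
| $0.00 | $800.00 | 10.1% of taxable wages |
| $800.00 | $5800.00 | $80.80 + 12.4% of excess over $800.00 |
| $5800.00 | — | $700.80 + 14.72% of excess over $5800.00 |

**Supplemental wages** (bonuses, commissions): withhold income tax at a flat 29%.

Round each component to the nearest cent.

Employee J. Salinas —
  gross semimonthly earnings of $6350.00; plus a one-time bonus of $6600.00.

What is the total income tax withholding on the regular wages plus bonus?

$2695.76

Income Tax: taxable = $6350.00
  $700.80 + 14.72% × ($6350.00 − $5800.00) = $700.80 + 14.72% × $550.00 = $781.76
Supplemental (29% flat on bonus): 29% × $6600.00 = $1914.00
Total income tax: $781.76 + $1914.00 = $2695.76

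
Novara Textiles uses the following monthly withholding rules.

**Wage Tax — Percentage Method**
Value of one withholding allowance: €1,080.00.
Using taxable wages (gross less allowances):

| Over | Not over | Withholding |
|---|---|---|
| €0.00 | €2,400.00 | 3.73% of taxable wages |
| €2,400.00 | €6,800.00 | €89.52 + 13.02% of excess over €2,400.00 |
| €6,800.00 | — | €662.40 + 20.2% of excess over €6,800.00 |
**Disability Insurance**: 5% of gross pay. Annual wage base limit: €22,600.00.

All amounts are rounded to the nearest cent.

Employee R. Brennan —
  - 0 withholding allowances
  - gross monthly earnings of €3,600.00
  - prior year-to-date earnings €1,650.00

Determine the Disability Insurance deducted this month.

Disability Insurance: 5% × €3,600.00 = €180.00

€180.00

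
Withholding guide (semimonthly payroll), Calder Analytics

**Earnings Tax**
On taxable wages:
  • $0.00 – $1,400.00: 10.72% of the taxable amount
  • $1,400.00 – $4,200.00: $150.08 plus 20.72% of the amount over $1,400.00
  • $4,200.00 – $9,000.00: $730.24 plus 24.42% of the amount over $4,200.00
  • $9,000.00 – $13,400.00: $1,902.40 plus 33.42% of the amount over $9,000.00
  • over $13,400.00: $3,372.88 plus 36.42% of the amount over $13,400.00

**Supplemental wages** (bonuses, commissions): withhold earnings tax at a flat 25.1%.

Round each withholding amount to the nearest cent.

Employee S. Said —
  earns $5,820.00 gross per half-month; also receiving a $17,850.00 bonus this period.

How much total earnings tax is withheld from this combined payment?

Earnings Tax: taxable = $5,820.00
  $730.24 + 24.42% × ($5,820.00 − $4,200.00) = $730.24 + 24.42% × $1,620.00 = $1,125.84
Supplemental (25.1% flat on bonus): 25.1% × $17,850.00 = $4,480.35
Total earnings tax: $1,125.84 + $4,480.35 = $5,606.19

$5,606.19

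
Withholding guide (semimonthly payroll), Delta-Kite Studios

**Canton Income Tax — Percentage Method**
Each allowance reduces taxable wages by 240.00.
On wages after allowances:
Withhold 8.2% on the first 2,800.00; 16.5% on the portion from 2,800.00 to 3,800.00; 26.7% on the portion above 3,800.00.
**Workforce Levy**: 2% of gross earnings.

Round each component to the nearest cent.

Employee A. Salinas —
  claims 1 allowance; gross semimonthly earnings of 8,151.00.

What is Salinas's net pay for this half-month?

6,495.74

Canton Income Tax: taxable = 8,151.00 − 1×240.00 = 7,911.00
  394.60 + 26.7% × (7,911.00 − 3,800.00) = 394.60 + 26.7% × 4,111.00 = 1,492.24
Workforce Levy: 2% × 8,151.00 = 163.02
Total withheld: 1,492.24 + 163.02 = 1,655.26
Net pay: 8,151.00 − 1,655.26 = 6,495.74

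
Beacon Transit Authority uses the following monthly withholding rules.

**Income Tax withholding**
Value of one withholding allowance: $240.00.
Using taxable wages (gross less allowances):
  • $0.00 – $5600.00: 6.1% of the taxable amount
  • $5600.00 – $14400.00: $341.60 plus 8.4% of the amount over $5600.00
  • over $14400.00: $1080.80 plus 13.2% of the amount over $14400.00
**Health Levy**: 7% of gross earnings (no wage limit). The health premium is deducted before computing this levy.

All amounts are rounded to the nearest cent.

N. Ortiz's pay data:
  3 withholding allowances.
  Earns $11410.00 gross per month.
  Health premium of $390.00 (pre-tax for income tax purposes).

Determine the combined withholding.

Income Tax: taxable = $11410.00 − $390.00 − 3×$240.00 = $10300.00
  $341.60 + 8.4% × ($10300.00 − $5600.00) = $341.60 + 8.4% × $4700.00 = $736.40
Health Levy: 7% × $11020.00 = $771.40
Total: $736.40 + $771.40 = $1507.80

$1507.80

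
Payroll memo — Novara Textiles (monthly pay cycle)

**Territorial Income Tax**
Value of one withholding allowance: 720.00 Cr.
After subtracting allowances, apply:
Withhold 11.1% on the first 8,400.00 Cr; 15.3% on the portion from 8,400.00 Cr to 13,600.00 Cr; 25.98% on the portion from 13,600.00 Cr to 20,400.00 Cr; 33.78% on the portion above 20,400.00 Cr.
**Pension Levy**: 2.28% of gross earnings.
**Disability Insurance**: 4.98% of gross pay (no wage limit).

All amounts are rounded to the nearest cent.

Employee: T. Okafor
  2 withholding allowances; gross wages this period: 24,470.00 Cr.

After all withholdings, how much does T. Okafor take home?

18,310.42 Cr

Territorial Income Tax: taxable = 24,470.00 Cr − 2×720.00 Cr = 23,030.00 Cr
  3,494.64 Cr + 33.78% × (23,030.00 Cr − 20,400.00 Cr) = 3,494.64 Cr + 33.78% × 2,630.00 Cr = 4,383.05 Cr
Pension Levy: 2.28% × 24,470.00 Cr = 557.92 Cr
Disability Insurance: 4.98% × 24,470.00 Cr = 1,218.61 Cr
Total withheld: 4,383.05 Cr + 557.92 Cr + 1,218.61 Cr = 6,159.58 Cr
Net pay: 24,470.00 Cr − 6,159.58 Cr = 18,310.42 Cr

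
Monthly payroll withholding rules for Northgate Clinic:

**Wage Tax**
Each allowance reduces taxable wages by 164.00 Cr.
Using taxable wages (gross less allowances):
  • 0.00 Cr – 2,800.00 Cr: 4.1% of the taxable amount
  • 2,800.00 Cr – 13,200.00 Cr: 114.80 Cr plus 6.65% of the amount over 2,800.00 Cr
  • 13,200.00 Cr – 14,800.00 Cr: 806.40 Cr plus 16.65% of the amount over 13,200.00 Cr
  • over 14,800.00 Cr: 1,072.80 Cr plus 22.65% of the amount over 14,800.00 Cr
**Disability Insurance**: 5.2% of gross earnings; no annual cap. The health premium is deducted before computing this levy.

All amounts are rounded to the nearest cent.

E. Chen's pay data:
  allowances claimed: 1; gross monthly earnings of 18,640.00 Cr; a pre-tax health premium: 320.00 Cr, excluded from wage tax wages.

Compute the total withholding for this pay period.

Wage Tax: taxable = 18,640.00 Cr − 320.00 Cr − 1×164.00 Cr = 18,156.00 Cr
  1,072.80 Cr + 22.65% × (18,156.00 Cr − 14,800.00 Cr) = 1,072.80 Cr + 22.65% × 3,356.00 Cr = 1,832.93 Cr
Disability Insurance: 5.2% × 18,320.00 Cr = 952.64 Cr
Total: 1,832.93 Cr + 952.64 Cr = 2,785.57 Cr

2,785.57 Cr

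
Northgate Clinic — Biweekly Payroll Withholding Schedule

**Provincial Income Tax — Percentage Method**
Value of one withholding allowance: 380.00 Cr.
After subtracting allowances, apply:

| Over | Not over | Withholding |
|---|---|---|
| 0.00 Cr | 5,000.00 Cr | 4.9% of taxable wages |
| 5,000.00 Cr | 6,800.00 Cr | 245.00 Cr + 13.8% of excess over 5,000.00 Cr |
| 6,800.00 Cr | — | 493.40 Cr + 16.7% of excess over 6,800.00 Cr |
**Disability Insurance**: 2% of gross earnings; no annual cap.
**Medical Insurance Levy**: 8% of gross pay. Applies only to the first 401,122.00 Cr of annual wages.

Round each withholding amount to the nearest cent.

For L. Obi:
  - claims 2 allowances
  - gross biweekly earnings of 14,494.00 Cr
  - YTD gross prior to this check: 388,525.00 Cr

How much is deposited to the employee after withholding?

Provincial Income Tax: taxable = 14,494.00 Cr − 2×380.00 Cr = 13,734.00 Cr
  493.40 Cr + 16.7% × (13,734.00 Cr − 6,800.00 Cr) = 493.40 Cr + 16.7% × 6,934.00 Cr = 1,651.38 Cr
Disability Insurance: 2% × 14,494.00 Cr = 289.88 Cr
Medical Insurance Levy: cap 401,122.00 Cr − YTD 388,525.00 Cr = 12,597.00 Cr subject; 8% × 12,597.00 Cr = 1,007.76 Cr
Total withheld: 1,651.38 Cr + 289.88 Cr + 1,007.76 Cr = 2,949.02 Cr
Net pay: 14,494.00 Cr − 2,949.02 Cr = 11,544.98 Cr

11,544.98 Cr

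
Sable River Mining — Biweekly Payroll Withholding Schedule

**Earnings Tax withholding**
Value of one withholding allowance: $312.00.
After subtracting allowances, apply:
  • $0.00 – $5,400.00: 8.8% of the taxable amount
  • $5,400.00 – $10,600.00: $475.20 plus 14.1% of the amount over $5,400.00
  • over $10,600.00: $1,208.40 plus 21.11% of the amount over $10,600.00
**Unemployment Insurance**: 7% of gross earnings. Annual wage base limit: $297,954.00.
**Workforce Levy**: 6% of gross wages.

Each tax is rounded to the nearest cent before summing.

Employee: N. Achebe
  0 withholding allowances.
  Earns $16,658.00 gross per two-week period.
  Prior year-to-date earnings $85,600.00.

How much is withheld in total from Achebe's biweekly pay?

$4,652.78

Earnings Tax: taxable = $16,658.00
  $1,208.40 + 21.11% × ($16,658.00 − $10,600.00) = $1,208.40 + 21.11% × $6,058.00 = $2,487.24
Unemployment Insurance: 7% × $16,658.00 = $1,166.06
Workforce Levy: 6% × $16,658.00 = $999.48
Total: $2,487.24 + $1,166.06 + $999.48 = $4,652.78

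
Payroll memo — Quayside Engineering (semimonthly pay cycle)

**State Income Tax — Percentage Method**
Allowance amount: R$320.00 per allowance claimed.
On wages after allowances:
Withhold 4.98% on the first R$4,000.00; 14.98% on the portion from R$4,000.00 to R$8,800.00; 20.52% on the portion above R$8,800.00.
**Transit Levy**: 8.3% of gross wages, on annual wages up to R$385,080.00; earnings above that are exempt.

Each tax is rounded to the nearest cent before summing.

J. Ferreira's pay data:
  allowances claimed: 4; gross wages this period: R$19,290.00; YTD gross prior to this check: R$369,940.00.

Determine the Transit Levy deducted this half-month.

Transit Levy: cap R$385,080.00 − YTD R$369,940.00 = R$15,140.00 subject; 8.3% × R$15,140.00 = R$1,256.62

R$1,256.62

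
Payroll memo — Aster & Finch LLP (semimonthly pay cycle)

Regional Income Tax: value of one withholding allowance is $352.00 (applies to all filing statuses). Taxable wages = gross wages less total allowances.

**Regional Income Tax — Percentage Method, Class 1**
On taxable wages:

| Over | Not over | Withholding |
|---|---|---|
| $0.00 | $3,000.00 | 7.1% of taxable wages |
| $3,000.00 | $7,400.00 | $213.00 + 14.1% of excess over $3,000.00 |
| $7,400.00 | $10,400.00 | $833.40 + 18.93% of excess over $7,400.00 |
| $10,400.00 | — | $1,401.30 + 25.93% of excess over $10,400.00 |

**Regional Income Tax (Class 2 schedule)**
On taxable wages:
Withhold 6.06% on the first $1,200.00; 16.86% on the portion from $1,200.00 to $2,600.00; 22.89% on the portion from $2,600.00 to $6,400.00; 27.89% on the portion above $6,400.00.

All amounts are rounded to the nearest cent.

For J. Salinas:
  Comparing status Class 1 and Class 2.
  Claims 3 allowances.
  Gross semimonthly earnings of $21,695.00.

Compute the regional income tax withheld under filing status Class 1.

$4,056.27

Regional Income Tax (Class 1): taxable = $21,695.00 − 3×$352.00 = $20,639.00
  $1,401.30 + 25.93% × ($20,639.00 − $10,400.00) = $1,401.30 + 25.93% × $10,239.00 = $4,056.27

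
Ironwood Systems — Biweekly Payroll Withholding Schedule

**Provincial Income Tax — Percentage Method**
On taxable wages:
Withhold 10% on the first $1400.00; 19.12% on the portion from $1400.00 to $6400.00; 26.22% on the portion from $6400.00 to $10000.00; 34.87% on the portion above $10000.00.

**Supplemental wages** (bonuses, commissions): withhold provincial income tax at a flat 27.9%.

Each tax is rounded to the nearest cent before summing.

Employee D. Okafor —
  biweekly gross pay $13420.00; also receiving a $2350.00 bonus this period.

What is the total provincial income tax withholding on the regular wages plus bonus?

Provincial Income Tax: taxable = $13420.00
  $2039.92 + 34.87% × ($13420.00 − $10000.00) = $2039.92 + 34.87% × $3420.00 = $3232.47
Supplemental (27.9% flat on bonus): 27.9% × $2350.00 = $655.65
Total provincial income tax: $3232.47 + $655.65 = $3888.12

$3888.12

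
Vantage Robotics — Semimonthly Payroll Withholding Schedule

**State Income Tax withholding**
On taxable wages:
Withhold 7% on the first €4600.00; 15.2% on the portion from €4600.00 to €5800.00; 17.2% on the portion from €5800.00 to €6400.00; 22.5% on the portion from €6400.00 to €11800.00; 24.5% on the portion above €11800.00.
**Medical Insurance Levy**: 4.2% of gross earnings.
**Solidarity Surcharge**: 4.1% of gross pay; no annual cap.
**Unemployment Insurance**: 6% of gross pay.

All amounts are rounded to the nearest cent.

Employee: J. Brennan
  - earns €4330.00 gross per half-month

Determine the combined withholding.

€922.29

State Income Tax: taxable = €4330.00
  7% × €4330.00 = €303.10
Medical Insurance Levy: 4.2% × €4330.00 = €181.86
Solidarity Surcharge: 4.1% × €4330.00 = €177.53
Unemployment Insurance: 6% × €4330.00 = €259.80
Total: €303.10 + €181.86 + €177.53 + €259.80 = €922.29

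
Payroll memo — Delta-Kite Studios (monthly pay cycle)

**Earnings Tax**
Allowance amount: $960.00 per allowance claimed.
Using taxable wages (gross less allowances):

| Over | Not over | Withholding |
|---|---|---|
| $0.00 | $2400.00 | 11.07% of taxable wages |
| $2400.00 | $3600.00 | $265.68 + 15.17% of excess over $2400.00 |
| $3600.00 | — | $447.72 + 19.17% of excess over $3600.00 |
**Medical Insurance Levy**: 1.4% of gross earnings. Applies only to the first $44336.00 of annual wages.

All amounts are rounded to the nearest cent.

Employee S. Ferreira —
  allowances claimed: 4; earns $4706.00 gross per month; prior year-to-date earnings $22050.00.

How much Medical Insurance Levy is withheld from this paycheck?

$65.88

Medical Insurance Levy: 1.4% × $4706.00 = $65.88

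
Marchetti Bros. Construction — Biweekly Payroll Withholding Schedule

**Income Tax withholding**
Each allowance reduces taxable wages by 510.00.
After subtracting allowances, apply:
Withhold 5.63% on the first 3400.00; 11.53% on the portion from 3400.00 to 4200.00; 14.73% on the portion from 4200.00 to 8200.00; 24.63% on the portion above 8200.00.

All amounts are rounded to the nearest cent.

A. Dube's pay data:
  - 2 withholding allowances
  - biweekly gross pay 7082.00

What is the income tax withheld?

Income Tax: taxable = 7082.00 − 2×510.00 = 6062.00
  283.66 + 14.73% × (6062.00 − 4200.00) = 283.66 + 14.73% × 1862.00 = 557.93

557.93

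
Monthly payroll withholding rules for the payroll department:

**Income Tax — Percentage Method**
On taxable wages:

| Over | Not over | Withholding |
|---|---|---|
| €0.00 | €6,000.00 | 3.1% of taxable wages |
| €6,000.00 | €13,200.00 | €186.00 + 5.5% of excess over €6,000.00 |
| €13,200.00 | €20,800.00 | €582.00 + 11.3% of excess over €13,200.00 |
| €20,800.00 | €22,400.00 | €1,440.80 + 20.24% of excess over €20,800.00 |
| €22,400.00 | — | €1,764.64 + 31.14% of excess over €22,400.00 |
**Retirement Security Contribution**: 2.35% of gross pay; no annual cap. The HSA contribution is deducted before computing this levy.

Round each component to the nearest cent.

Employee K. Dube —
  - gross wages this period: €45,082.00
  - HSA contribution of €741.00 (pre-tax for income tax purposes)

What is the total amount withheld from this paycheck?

Income Tax: taxable = €45,082.00 − €741.00 = €44,341.00
  €1,764.64 + 31.14% × (€44,341.00 − €22,400.00) = €1,764.64 + 31.14% × €21,941.00 = €8,597.07
Retirement Security Contribution: 2.35% × €44,341.00 = €1,042.01
Total: €8,597.07 + €1,042.01 = €9,639.08

€9,639.08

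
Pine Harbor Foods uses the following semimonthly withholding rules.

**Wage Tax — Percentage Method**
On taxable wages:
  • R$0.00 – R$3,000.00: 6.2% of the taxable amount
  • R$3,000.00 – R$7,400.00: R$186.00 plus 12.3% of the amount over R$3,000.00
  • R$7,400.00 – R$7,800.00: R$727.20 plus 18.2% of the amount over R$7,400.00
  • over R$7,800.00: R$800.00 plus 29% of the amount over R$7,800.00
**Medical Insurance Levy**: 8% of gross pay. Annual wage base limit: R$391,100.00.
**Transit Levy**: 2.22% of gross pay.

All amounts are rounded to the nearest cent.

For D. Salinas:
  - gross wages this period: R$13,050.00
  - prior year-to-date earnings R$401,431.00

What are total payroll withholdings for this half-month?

Wage Tax: taxable = R$13,050.00
  R$800.00 + 29% × (R$13,050.00 − R$7,800.00) = R$800.00 + 29% × R$5,250.00 = R$2,322.50
Medical Insurance Levy: YTD R$401,431.00 ≥ cap R$391,100.00 → R$0.00
Transit Levy: 2.22% × R$13,050.00 = R$289.71
Total: R$2,322.50 + R$0.00 + R$289.71 = R$2,612.21

R$2,612.21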